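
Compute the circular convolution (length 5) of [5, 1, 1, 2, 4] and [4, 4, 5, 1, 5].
Use y[k] = Σ_j u[j]·v[(k-j) mod 5]. y[0] = 5×4 + 1×5 + 1×1 + 2×5 + 4×4 = 52; y[1] = 5×4 + 1×4 + 1×5 + 2×1 + 4×5 = 51; y[2] = 5×5 + 1×4 + 1×4 + 2×5 + 4×1 = 47; y[3] = 5×1 + 1×5 + 1×4 + 2×4 + 4×5 = 42; y[4] = 5×5 + 1×1 + 1×5 + 2×4 + 4×4 = 55. Result: [52, 51, 47, 42, 55]

[52, 51, 47, 42, 55]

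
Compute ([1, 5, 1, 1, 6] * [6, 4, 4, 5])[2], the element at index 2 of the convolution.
Use y[k] = Σ_i a[i]·b[k-i] at k=2. y[2] = 1×4 + 5×4 + 1×6 = 30

30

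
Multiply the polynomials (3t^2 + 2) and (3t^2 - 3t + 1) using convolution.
Ascending coefficients: a = [2, 0, 3], b = [1, -3, 3]. c[0] = 2×1 = 2; c[1] = 2×-3 + 0×1 = -6; c[2] = 2×3 + 0×-3 + 3×1 = 9; c[3] = 0×3 + 3×-3 = -9; c[4] = 3×3 = 9. Result coefficients: [2, -6, 9, -9, 9] → 9t^4 - 9t^3 + 9t^2 - 6t + 2

9t^4 - 9t^3 + 9t^2 - 6t + 2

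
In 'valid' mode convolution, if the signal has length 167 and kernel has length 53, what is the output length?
'Valid' mode counts only positions where the kernel fully overlaps the signal: m - n + 1 = 167 - 53 + 1 = 115

115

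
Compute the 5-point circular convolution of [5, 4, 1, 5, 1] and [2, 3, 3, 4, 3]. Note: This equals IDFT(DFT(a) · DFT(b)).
Either evaluate y[k] = Σ_j a[j]·b[(k-j) mod 5] directly, or use IDFT(DFT(a) · DFT(b)). y[0] = 5×2 + 4×3 + 1×4 + 5×3 + 1×3 = 44; y[1] = 5×3 + 4×2 + 1×3 + 5×4 + 1×3 = 49; y[2] = 5×3 + 4×3 + 1×2 + 5×3 + 1×4 = 48; y[3] = 5×4 + 4×3 + 1×3 + 5×2 + 1×3 = 48; y[4] = 5×3 + 4×4 + 1×3 + 5×3 + 1×2 = 51. Result: [44, 49, 48, 48, 51]

[44, 49, 48, 48, 51]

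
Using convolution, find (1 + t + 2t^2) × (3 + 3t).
Ascending coefficients: a = [1, 1, 2], b = [3, 3]. c[0] = 1×3 = 3; c[1] = 1×3 + 1×3 = 6; c[2] = 1×3 + 2×3 = 9; c[3] = 2×3 = 6. Result coefficients: [3, 6, 9, 6] → 3 + 6t + 9t^2 + 6t^3

3 + 6t + 9t^2 + 6t^3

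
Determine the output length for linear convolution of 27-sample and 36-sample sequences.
Linear/full convolution length: m + n - 1 = 27 + 36 - 1 = 62

62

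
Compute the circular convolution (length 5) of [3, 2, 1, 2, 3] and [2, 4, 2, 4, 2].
Use y[k] = Σ_j a[j]·b[(k-j) mod 5]. y[0] = 3×2 + 2×2 + 1×4 + 2×2 + 3×4 = 30; y[1] = 3×4 + 2×2 + 1×2 + 2×4 + 3×2 = 32; y[2] = 3×2 + 2×4 + 1×2 + 2×2 + 3×4 = 32; y[3] = 3×4 + 2×2 + 1×4 + 2×2 + 3×2 = 30; y[4] = 3×2 + 2×4 + 1×2 + 2×4 + 3×2 = 30. Result: [30, 32, 32, 30, 30]

[30, 32, 32, 30, 30]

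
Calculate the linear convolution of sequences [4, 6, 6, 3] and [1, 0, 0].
y[0] = 4×1 = 4; y[1] = 4×0 + 6×1 = 6; y[2] = 4×0 + 6×0 + 6×1 = 6; y[3] = 6×0 + 6×0 + 3×1 = 3; y[4] = 6×0 + 3×0 = 0; y[5] = 3×0 = 0

[4, 6, 6, 3, 0, 0]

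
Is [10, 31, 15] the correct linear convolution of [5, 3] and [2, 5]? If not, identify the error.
Recompute linear convolution of [5, 3] and [2, 5]: y[0] = 5×2 = 10; y[1] = 5×5 + 3×2 = 31; y[2] = 3×5 = 15 → [10, 31, 15]. Given [10, 31, 15] matches, so answer: Yes

Yes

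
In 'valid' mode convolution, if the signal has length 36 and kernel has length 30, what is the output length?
'Valid' mode counts only positions where the kernel fully overlaps the signal: m - n + 1 = 36 - 30 + 1 = 7

7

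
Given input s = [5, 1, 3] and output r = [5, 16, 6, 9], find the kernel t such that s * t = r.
Output length 4 = len(s) + len(t) - 1 ⇒ len(t) = 2. Solve t forward using t[k] = (r[k] - Σ_{i≥1} s[i]·t[k-i]) / s[0]: t[0] = r[0] / s[0] = 5 / 5 = 1; t[1] = (r[1] - 1×1) / s[0] = (16 - 1×1) / 5 = 3. So t = [1, 3]. Forward-check [5, 1, 3] * [1, 3]: r[0] = 5×1 = 5; r[1] = 5×3 + 1×1 = 16; r[2] = 1×3 + 3×1 = 6; r[3] = 3×3 = 9 → [5, 16, 6, 9] ✓

[1, 3]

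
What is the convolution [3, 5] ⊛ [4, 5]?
y[0] = 3×4 = 12; y[1] = 3×5 + 5×4 = 35; y[2] = 5×5 = 25

[12, 35, 25]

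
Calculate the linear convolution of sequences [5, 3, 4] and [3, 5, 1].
y[0] = 5×3 = 15; y[1] = 5×5 + 3×3 = 34; y[2] = 5×1 + 3×5 + 4×3 = 32; y[3] = 3×1 + 4×5 = 23; y[4] = 4×1 = 4

[15, 34, 32, 23, 4]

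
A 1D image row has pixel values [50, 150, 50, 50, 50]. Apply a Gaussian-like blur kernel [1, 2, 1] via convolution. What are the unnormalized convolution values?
Convolve image row [50, 150, 50, 50, 50] with kernel [1, 2, 1]: y[0] = 50×1 = 50; y[1] = 50×2 + 150×1 = 250; y[2] = 50×1 + 150×2 + 50×1 = 400; y[3] = 150×1 + 50×2 + 50×1 = 300; y[4] = 50×1 + 50×2 + 50×1 = 200; y[5] = 50×1 + 50×2 = 150; y[6] = 50×1 = 50 → [50, 250, 400, 300, 200, 150, 50]. Normalization factor = sum(kernel) = 4.

[50, 250, 400, 300, 200, 150, 50]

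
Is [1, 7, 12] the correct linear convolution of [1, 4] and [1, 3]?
Recompute linear convolution of [1, 4] and [1, 3]: y[0] = 1×1 = 1; y[1] = 1×3 + 4×1 = 7; y[2] = 4×3 = 12 → [1, 7, 12]. Given [1, 7, 12] matches, so answer: Yes

Yes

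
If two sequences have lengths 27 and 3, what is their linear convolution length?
Linear/full convolution length: m + n - 1 = 27 + 3 - 1 = 29

29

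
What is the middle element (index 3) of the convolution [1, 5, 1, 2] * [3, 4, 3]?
Use y[k] = Σ_i a[i]·b[k-i] at k=3. y[3] = 5×3 + 1×4 + 2×3 = 25

25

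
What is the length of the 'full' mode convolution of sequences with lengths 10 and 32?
Linear/full convolution length: m + n - 1 = 10 + 32 - 1 = 41

41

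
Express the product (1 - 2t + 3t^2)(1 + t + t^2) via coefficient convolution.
Ascending coefficients: a = [1, -2, 3], b = [1, 1, 1]. c[0] = 1×1 = 1; c[1] = 1×1 + -2×1 = -1; c[2] = 1×1 + -2×1 + 3×1 = 2; c[3] = -2×1 + 3×1 = 1; c[4] = 3×1 = 3. Result coefficients: [1, -1, 2, 1, 3] → 1 - t + 2t^2 + t^3 + 3t^4

1 - t + 2t^2 + t^3 + 3t^4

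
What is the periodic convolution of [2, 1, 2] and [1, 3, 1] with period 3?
Use y[k] = Σ_j s[j]·t[(k-j) mod 3]. y[0] = 2×1 + 1×1 + 2×3 = 9; y[1] = 2×3 + 1×1 + 2×1 = 9; y[2] = 2×1 + 1×3 + 2×1 = 7. Result: [9, 9, 7]

[9, 9, 7]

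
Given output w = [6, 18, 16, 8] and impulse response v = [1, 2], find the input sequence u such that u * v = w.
Deconvolve w=[6, 18, 16, 8] by v=[1, 2]. Since v[0]=1, solve forward: u[0] = w[0] / 1 = 6; u[1] = (w[1] - 6×2) / 1 = 6; u[2] = (w[2] - 6×2) / 1 = 4. So u = [6, 6, 4]. Check by forward convolution: w[0] = 6×1 = 6; w[1] = 6×2 + 6×1 = 18; w[2] = 6×2 + 4×1 = 16; w[3] = 4×2 = 8

[6, 6, 4]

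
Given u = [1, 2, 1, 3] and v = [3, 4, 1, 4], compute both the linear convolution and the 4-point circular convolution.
Linear: y_lin[0] = 1×3 = 3; y_lin[1] = 1×4 + 2×3 = 10; y_lin[2] = 1×1 + 2×4 + 1×3 = 12; y_lin[3] = 1×4 + 2×1 + 1×4 + 3×3 = 19; y_lin[4] = 2×4 + 1×1 + 3×4 = 21; y_lin[5] = 1×4 + 3×1 = 7; y_lin[6] = 3×4 = 12 → [3, 10, 12, 19, 21, 7, 12]. Circular (length 4): y[0] = 1×3 + 2×4 + 1×1 + 3×4 = 24; y[1] = 1×4 + 2×3 + 1×4 + 3×1 = 17; y[2] = 1×1 + 2×4 + 1×3 + 3×4 = 24; y[3] = 1×4 + 2×1 + 1×4 + 3×3 = 19 → [24, 17, 24, 19]

Linear: [3, 10, 12, 19, 21, 7, 12], Circular: [24, 17, 24, 19]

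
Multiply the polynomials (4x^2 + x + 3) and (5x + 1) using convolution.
Ascending coefficients: a = [3, 1, 4], b = [1, 5]. c[0] = 3×1 = 3; c[1] = 3×5 + 1×1 = 16; c[2] = 1×5 + 4×1 = 9; c[3] = 4×5 = 20. Result coefficients: [3, 16, 9, 20] → 20x^3 + 9x^2 + 16x + 3

20x^3 + 9x^2 + 16x + 3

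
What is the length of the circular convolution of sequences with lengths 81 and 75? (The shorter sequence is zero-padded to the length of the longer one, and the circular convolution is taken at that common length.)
Circular convolution (zero-padding the shorter input) has length max(m, n) = max(81, 75) = 81

81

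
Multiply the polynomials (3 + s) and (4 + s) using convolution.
Ascending coefficients: a = [3, 1], b = [4, 1]. c[0] = 3×4 = 12; c[1] = 3×1 + 1×4 = 7; c[2] = 1×1 = 1. Result coefficients: [12, 7, 1] → 12 + 7s + s^2

12 + 7s + s^2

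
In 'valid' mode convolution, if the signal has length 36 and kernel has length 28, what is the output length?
'Valid' mode counts only positions where the kernel fully overlaps the signal: m - n + 1 = 36 - 28 + 1 = 9

9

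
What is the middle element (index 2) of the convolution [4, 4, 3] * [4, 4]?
Use y[k] = Σ_i a[i]·b[k-i] at k=2. y[2] = 4×4 + 3×4 = 28

28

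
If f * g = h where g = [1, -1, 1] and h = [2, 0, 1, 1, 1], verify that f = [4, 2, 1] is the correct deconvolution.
Forward-compute [4, 2, 1] * [1, -1, 1]: h[0] = 4×1 = 4; h[1] = 4×-1 + 2×1 = -2; h[2] = 4×1 + 2×-1 + 1×1 = 3; h[3] = 2×1 + 1×-1 = 1; h[4] = 1×1 = 1 → [4, -2, 3, 1, 1]. Does not match given h = [2, 0, 1, 1, 1].

Not verified. [4, 2, 1] * [1, -1, 1] = [4, -2, 3, 1, 1], which differs from [2, 0, 1, 1, 1] at index 0.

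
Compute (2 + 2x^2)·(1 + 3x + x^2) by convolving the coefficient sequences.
Ascending coefficients: a = [2, 0, 2], b = [1, 3, 1]. c[0] = 2×1 = 2; c[1] = 2×3 + 0×1 = 6; c[2] = 2×1 + 0×3 + 2×1 = 4; c[3] = 0×1 + 2×3 = 6; c[4] = 2×1 = 2. Result coefficients: [2, 6, 4, 6, 2] → 2 + 6x + 4x^2 + 6x^3 + 2x^4

2 + 6x + 4x^2 + 6x^3 + 2x^4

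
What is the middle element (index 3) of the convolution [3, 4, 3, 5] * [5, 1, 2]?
Use y[k] = Σ_i a[i]·b[k-i] at k=3. y[3] = 4×2 + 3×1 + 5×5 = 36

36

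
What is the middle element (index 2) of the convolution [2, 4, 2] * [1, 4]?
Use y[k] = Σ_i a[i]·b[k-i] at k=2. y[2] = 4×4 + 2×1 = 18

18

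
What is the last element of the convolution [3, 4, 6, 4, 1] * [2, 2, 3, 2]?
Use y[k] = Σ_i a[i]·b[k-i] at k=7. y[7] = 1×2 = 2

2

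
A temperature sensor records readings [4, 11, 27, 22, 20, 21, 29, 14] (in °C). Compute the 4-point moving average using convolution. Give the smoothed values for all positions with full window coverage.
4-point moving average kernel = [1, 1, 1, 1]. Apply in 'valid' mode (full window coverage): avg[0] = (4 + 11 + 27 + 22) / 4 = 16.0; avg[1] = (11 + 27 + 22 + 20) / 4 = 20.0; avg[2] = (27 + 22 + 20 + 21) / 4 = 22.5; avg[3] = (22 + 20 + 21 + 29) / 4 = 23.0; avg[4] = (20 + 21 + 29 + 14) / 4 = 21.0. Smoothed values: [16.0, 20.0, 22.5, 23.0, 21.0]

[16.0, 20.0, 22.5, 23.0, 21.0]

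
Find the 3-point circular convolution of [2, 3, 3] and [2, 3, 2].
Use y[k] = Σ_j f[j]·g[(k-j) mod 3]. y[0] = 2×2 + 3×2 + 3×3 = 19; y[1] = 2×3 + 3×2 + 3×2 = 18; y[2] = 2×2 + 3×3 + 3×2 = 19. Result: [19, 18, 19]

[19, 18, 19]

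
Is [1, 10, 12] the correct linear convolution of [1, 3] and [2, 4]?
Recompute linear convolution of [1, 3] and [2, 4]: y[0] = 1×2 = 2; y[1] = 1×4 + 3×2 = 10; y[2] = 3×4 = 12 → [2, 10, 12]. Compare to given [1, 10, 12]: they differ at index 0: given 1, correct 2, so answer: No

No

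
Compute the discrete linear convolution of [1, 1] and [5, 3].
y[0] = 1×5 = 5; y[1] = 1×3 + 1×5 = 8; y[2] = 1×3 = 3

[5, 8, 3]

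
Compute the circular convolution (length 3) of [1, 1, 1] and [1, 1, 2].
Use y[k] = Σ_j f[j]·g[(k-j) mod 3]. y[0] = 1×1 + 1×2 + 1×1 = 4; y[1] = 1×1 + 1×1 + 1×2 = 4; y[2] = 1×2 + 1×1 + 1×1 = 4. Result: [4, 4, 4]

[4, 4, 4]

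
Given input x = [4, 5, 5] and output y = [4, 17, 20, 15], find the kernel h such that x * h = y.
Output length 4 = len(x) + len(h) - 1 ⇒ len(h) = 2. Solve h forward using h[k] = (y[k] - Σ_{i≥1} x[i]·h[k-i]) / x[0]: h[0] = y[0] / x[0] = 4 / 4 = 1; h[1] = (y[1] - 5×1) / x[0] = (17 - 5×1) / 4 = 3. So h = [1, 3]. Forward-check [4, 5, 5] * [1, 3]: y[0] = 4×1 = 4; y[1] = 4×3 + 5×1 = 17; y[2] = 5×3 + 5×1 = 20; y[3] = 5×3 = 15 → [4, 17, 20, 15] ✓

[1, 3]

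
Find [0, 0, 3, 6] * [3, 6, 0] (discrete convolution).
y[0] = 0×3 = 0; y[1] = 0×6 + 0×3 = 0; y[2] = 0×0 + 0×6 + 3×3 = 9; y[3] = 0×0 + 3×6 + 6×3 = 36; y[4] = 3×0 + 6×6 = 36; y[5] = 6×0 = 0

[0, 0, 9, 36, 36, 0]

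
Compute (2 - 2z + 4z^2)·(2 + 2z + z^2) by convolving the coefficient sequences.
Ascending coefficients: a = [2, -2, 4], b = [2, 2, 1]. c[0] = 2×2 = 4; c[1] = 2×2 + -2×2 = 0; c[2] = 2×1 + -2×2 + 4×2 = 6; c[3] = -2×1 + 4×2 = 6; c[4] = 4×1 = 4. Result coefficients: [4, 0, 6, 6, 4] → 4 + 6z^2 + 6z^3 + 4z^4

4 + 6z^2 + 6z^3 + 4z^4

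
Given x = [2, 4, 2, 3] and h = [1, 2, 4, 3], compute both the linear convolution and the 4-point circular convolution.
Linear: y_lin[0] = 2×1 = 2; y_lin[1] = 2×2 + 4×1 = 8; y_lin[2] = 2×4 + 4×2 + 2×1 = 18; y_lin[3] = 2×3 + 4×4 + 2×2 + 3×1 = 29; y_lin[4] = 4×3 + 2×4 + 3×2 = 26; y_lin[5] = 2×3 + 3×4 = 18; y_lin[6] = 3×3 = 9 → [2, 8, 18, 29, 26, 18, 9]. Circular (length 4): y[0] = 2×1 + 4×3 + 2×4 + 3×2 = 28; y[1] = 2×2 + 4×1 + 2×3 + 3×4 = 26; y[2] = 2×4 + 4×2 + 2×1 + 3×3 = 27; y[3] = 2×3 + 4×4 + 2×2 + 3×1 = 29 → [28, 26, 27, 29]

Linear: [2, 8, 18, 29, 26, 18, 9], Circular: [28, 26, 27, 29]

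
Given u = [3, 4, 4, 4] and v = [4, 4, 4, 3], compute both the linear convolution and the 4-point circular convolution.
Linear: y_lin[0] = 3×4 = 12; y_lin[1] = 3×4 + 4×4 = 28; y_lin[2] = 3×4 + 4×4 + 4×4 = 44; y_lin[3] = 3×3 + 4×4 + 4×4 + 4×4 = 57; y_lin[4] = 4×3 + 4×4 + 4×4 = 44; y_lin[5] = 4×3 + 4×4 = 28; y_lin[6] = 4×3 = 12 → [12, 28, 44, 57, 44, 28, 12]. Circular (length 4): y[0] = 3×4 + 4×3 + 4×4 + 4×4 = 56; y[1] = 3×4 + 4×4 + 4×3 + 4×4 = 56; y[2] = 3×4 + 4×4 + 4×4 + 4×3 = 56; y[3] = 3×3 + 4×4 + 4×4 + 4×4 = 57 → [56, 56, 56, 57]

Linear: [12, 28, 44, 57, 44, 28, 12], Circular: [56, 56, 56, 57]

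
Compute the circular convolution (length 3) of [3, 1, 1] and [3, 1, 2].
Use y[k] = Σ_j x[j]·h[(k-j) mod 3]. y[0] = 3×3 + 1×2 + 1×1 = 12; y[1] = 3×1 + 1×3 + 1×2 = 8; y[2] = 3×2 + 1×1 + 1×3 = 10. Result: [12, 8, 10]

[12, 8, 10]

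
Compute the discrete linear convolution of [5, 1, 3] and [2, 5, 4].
y[0] = 5×2 = 10; y[1] = 5×5 + 1×2 = 27; y[2] = 5×4 + 1×5 + 3×2 = 31; y[3] = 1×4 + 3×5 = 19; y[4] = 3×4 = 12

[10, 27, 31, 19, 12]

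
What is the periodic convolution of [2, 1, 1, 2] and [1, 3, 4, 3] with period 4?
Use y[k] = Σ_j u[j]·v[(k-j) mod 4]. y[0] = 2×1 + 1×3 + 1×4 + 2×3 = 15; y[1] = 2×3 + 1×1 + 1×3 + 2×4 = 18; y[2] = 2×4 + 1×3 + 1×1 + 2×3 = 18; y[3] = 2×3 + 1×4 + 1×3 + 2×1 = 15. Result: [15, 18, 18, 15]

[15, 18, 18, 15]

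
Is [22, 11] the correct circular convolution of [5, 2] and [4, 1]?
Recompute circular convolution of [5, 2] and [4, 1]: y[0] = 5×4 + 2×1 = 22; y[1] = 5×1 + 2×4 = 13 → [22, 13]. Compare to given [22, 11]: they differ at index 1: given 11, correct 13, so answer: No

No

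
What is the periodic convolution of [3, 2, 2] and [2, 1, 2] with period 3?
Use y[k] = Σ_j a[j]·b[(k-j) mod 3]. y[0] = 3×2 + 2×2 + 2×1 = 12; y[1] = 3×1 + 2×2 + 2×2 = 11; y[2] = 3×2 + 2×1 + 2×2 = 12. Result: [12, 11, 12]

[12, 11, 12]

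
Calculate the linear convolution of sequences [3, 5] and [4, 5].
y[0] = 3×4 = 12; y[1] = 3×5 + 5×4 = 35; y[2] = 5×5 = 25

[12, 35, 25]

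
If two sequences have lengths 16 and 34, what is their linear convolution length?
Linear/full convolution length: m + n - 1 = 16 + 34 - 1 = 49

49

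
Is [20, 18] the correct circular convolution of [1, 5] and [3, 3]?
Recompute circular convolution of [1, 5] and [3, 3]: y[0] = 1×3 + 5×3 = 18; y[1] = 1×3 + 5×3 = 18 → [18, 18]. Compare to given [20, 18]: they differ at index 0: given 20, correct 18, so answer: No

No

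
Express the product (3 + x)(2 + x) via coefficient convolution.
Ascending coefficients: a = [3, 1], b = [2, 1]. c[0] = 3×2 = 6; c[1] = 3×1 + 1×2 = 5; c[2] = 1×1 = 1. Result coefficients: [6, 5, 1] → 6 + 5x + x^2

6 + 5x + x^2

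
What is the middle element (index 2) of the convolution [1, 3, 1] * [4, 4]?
Use y[k] = Σ_i a[i]·b[k-i] at k=2. y[2] = 3×4 + 1×4 = 16

16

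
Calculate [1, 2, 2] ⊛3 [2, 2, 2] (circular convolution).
Use y[k] = Σ_j a[j]·b[(k-j) mod 3]. y[0] = 1×2 + 2×2 + 2×2 = 10; y[1] = 1×2 + 2×2 + 2×2 = 10; y[2] = 1×2 + 2×2 + 2×2 = 10. Result: [10, 10, 10]

[10, 10, 10]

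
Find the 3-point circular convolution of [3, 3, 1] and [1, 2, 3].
Use y[k] = Σ_j x[j]·h[(k-j) mod 3]. y[0] = 3×1 + 3×3 + 1×2 = 14; y[1] = 3×2 + 3×1 + 1×3 = 12; y[2] = 3×3 + 3×2 + 1×1 = 16. Result: [14, 12, 16]

[14, 12, 16]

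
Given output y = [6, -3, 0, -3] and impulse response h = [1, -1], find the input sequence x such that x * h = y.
Deconvolve y=[6, -3, 0, -3] by h=[1, -1]. Since h[0]=1, solve forward: x[0] = y[0] / 1 = 6; x[1] = (y[1] - 6×-1) / 1 = 3; x[2] = (y[2] - 3×-1) / 1 = 3. So x = [6, 3, 3]. Check by forward convolution: y[0] = 6×1 = 6; y[1] = 6×-1 + 3×1 = -3; y[2] = 3×-1 + 3×1 = 0; y[3] = 3×-1 = -3

[6, 3, 3]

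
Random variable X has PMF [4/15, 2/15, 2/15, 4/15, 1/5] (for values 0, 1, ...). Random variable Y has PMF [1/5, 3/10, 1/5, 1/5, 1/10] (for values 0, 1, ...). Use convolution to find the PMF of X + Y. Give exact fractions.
P(X+Y=k) = Σ_i P(X=i)·P(Y=k-i) — a convolution of [4/15, 2/15, 2/15, 4/15, 1/5] and [1/5, 3/10, 1/5, 1/5, 1/10]. P(X+Y=0) = (4/15)×(1/5) = 4/75; P(X+Y=1) = (4/15)×(3/10) + (2/15)×(1/5) = 2/25 + 2/75 = 8/75; P(X+Y=2) = (4/15)×(1/5) + (2/15)×(3/10) + (2/15)×(1/5) = 4/75 + 1/25 + 2/75 = 3/25; P(X+Y=3) = (4/15)×(1/5) + (2/15)×(1/5) + (2/15)×(3/10) + (4/15)×(1/5) = 4/75 + 2/75 + 1/25 + 4/75 = 13/75; P(X+Y=4) = (4/15)×(1/10) + (2/15)×(1/5) + (2/15)×(1/5) + (4/15)×(3/10) + (1/5)×(1/5) = 2/75 + 2/75 + 2/75 + 2/25 + 1/25 = 1/5; P(X+Y=5) = (2/15)×(1/10) + (2/15)×(1/5) + (4/15)×(1/5) + (1/5)×(3/10) = 1/75 + 2/75 + 4/75 + 3/50 = 23/150; P(X+Y=6) = (2/15)×(1/10) + (4/15)×(1/5) + (1/5)×(1/5) = 1/75 + 4/75 + 1/25 = 8/75; P(X+Y=7) = (4/15)×(1/10) + (1/5)×(1/5) = 2/75 + 1/25 = 1/15; P(X+Y=8) = (1/5)×(1/10) = 1/50. PMF: [4/75, 8/75, 3/25, 13/75, 1/5, 23/150, 8/75, 1/15, 1/50] (sums to 1 ✓)

[4/75, 8/75, 3/25, 13/75, 1/5, 23/150, 8/75, 1/15, 1/50]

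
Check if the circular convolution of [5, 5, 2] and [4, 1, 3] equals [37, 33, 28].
Recompute circular convolution of [5, 5, 2] and [4, 1, 3]: y[0] = 5×4 + 5×3 + 2×1 = 37; y[1] = 5×1 + 5×4 + 2×3 = 31; y[2] = 5×3 + 5×1 + 2×4 = 28 → [37, 31, 28]. Compare to given [37, 33, 28]: they differ at index 1: given 33, correct 31, so answer: No

No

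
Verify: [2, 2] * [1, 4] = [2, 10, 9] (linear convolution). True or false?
Recompute linear convolution of [2, 2] and [1, 4]: y[0] = 2×1 = 2; y[1] = 2×4 + 2×1 = 10; y[2] = 2×4 = 8 → [2, 10, 8]. Compare to given [2, 10, 9]: they differ at index 2: given 9, correct 8, so answer: No

No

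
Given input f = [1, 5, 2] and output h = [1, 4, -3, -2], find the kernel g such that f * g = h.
Output length 4 = len(f) + len(g) - 1 ⇒ len(g) = 2. Solve g forward using g[k] = (h[k] - Σ_{i≥1} f[i]·g[k-i]) / f[0]: g[0] = h[0] / f[0] = 1 / 1 = 1; g[1] = (h[1] - 5×1) / f[0] = (4 - 5×1) / 1 = -1. So g = [1, -1]. Forward-check [1, 5, 2] * [1, -1]: h[0] = 1×1 = 1; h[1] = 1×-1 + 5×1 = 4; h[2] = 5×-1 + 2×1 = -3; h[3] = 2×-1 = -2 → [1, 4, -3, -2] ✓

[1, -1]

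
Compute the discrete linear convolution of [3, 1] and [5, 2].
y[0] = 3×5 = 15; y[1] = 3×2 + 1×5 = 11; y[2] = 1×2 = 2

[15, 11, 2]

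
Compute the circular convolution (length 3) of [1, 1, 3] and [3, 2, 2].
Use y[k] = Σ_j a[j]·b[(k-j) mod 3]. y[0] = 1×3 + 1×2 + 3×2 = 11; y[1] = 1×2 + 1×3 + 3×2 = 11; y[2] = 1×2 + 1×2 + 3×3 = 13. Result: [11, 11, 13]

[11, 11, 13]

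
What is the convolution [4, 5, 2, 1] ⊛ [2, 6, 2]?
y[0] = 4×2 = 8; y[1] = 4×6 + 5×2 = 34; y[2] = 4×2 + 5×6 + 2×2 = 42; y[3] = 5×2 + 2×6 + 1×2 = 24; y[4] = 2×2 + 1×6 = 10; y[5] = 1×2 = 2

[8, 34, 42, 24, 10, 2]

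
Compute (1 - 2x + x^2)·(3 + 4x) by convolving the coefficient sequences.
Ascending coefficients: a = [1, -2, 1], b = [3, 4]. c[0] = 1×3 = 3; c[1] = 1×4 + -2×3 = -2; c[2] = -2×4 + 1×3 = -5; c[3] = 1×4 = 4. Result coefficients: [3, -2, -5, 4] → 3 - 2x - 5x^2 + 4x^3

3 - 2x - 5x^2 + 4x^3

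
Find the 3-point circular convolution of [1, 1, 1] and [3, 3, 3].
Use y[k] = Σ_j f[j]·g[(k-j) mod 3]. y[0] = 1×3 + 1×3 + 1×3 = 9; y[1] = 1×3 + 1×3 + 1×3 = 9; y[2] = 1×3 + 1×3 + 1×3 = 9. Result: [9, 9, 9]

[9, 9, 9]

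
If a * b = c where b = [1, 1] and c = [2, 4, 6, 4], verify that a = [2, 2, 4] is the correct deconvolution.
Forward-compute [2, 2, 4] * [1, 1]: c[0] = 2×1 = 2; c[1] = 2×1 + 2×1 = 4; c[2] = 2×1 + 4×1 = 6; c[3] = 4×1 = 4 → [2, 4, 6, 4]. Matches given c = [2, 4, 6, 4], so verified.

Verified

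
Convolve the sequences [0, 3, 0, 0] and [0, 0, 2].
y[0] = 0×0 = 0; y[1] = 0×0 + 3×0 = 0; y[2] = 0×2 + 3×0 + 0×0 = 0; y[3] = 3×2 + 0×0 + 0×0 = 6; y[4] = 0×2 + 0×0 = 0; y[5] = 0×2 = 0

[0, 0, 0, 6, 0, 0]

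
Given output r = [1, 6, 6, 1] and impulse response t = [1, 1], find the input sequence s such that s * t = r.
Deconvolve r=[1, 6, 6, 1] by t=[1, 1]. Since t[0]=1, solve forward: s[0] = r[0] / 1 = 1; s[1] = (r[1] - 1×1) / 1 = 5; s[2] = (r[2] - 5×1) / 1 = 1. So s = [1, 5, 1]. Check by forward convolution: r[0] = 1×1 = 1; r[1] = 1×1 + 5×1 = 6; r[2] = 5×1 + 1×1 = 6; r[3] = 1×1 = 1

[1, 5, 1]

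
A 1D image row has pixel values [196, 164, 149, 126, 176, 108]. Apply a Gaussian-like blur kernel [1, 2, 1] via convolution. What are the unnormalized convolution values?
Convolve image row [196, 164, 149, 126, 176, 108] with kernel [1, 2, 1]: y[0] = 196×1 = 196; y[1] = 196×2 + 164×1 = 556; y[2] = 196×1 + 164×2 + 149×1 = 673; y[3] = 164×1 + 149×2 + 126×1 = 588; y[4] = 149×1 + 126×2 + 176×1 = 577; y[5] = 126×1 + 176×2 + 108×1 = 586; y[6] = 176×1 + 108×2 = 392; y[7] = 108×1 = 108 → [196, 556, 673, 588, 577, 586, 392, 108]. Normalization factor = sum(kernel) = 4.

[196, 556, 673, 588, 577, 586, 392, 108]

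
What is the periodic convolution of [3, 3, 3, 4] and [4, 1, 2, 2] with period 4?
Use y[k] = Σ_j s[j]·t[(k-j) mod 4]. y[0] = 3×4 + 3×2 + 3×2 + 4×1 = 28; y[1] = 3×1 + 3×4 + 3×2 + 4×2 = 29; y[2] = 3×2 + 3×1 + 3×4 + 4×2 = 29; y[3] = 3×2 + 3×2 + 3×1 + 4×4 = 31. Result: [28, 29, 29, 31]

[28, 29, 29, 31]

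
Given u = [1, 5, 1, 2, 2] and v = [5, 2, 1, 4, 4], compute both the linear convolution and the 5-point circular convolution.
Linear: y_lin[0] = 1×5 = 5; y_lin[1] = 1×2 + 5×5 = 27; y_lin[2] = 1×1 + 5×2 + 1×5 = 16; y_lin[3] = 1×4 + 5×1 + 1×2 + 2×5 = 21; y_lin[4] = 1×4 + 5×4 + 1×1 + 2×2 + 2×5 = 39; y_lin[5] = 5×4 + 1×4 + 2×1 + 2×2 = 30; y_lin[6] = 1×4 + 2×4 + 2×1 = 14; y_lin[7] = 2×4 + 2×4 = 16; y_lin[8] = 2×4 = 8 → [5, 27, 16, 21, 39, 30, 14, 16, 8]. Circular (length 5): y[0] = 1×5 + 5×4 + 1×4 + 2×1 + 2×2 = 35; y[1] = 1×2 + 5×5 + 1×4 + 2×4 + 2×1 = 41; y[2] = 1×1 + 5×2 + 1×5 + 2×4 + 2×4 = 32; y[3] = 1×4 + 5×1 + 1×2 + 2×5 + 2×4 = 29; y[4] = 1×4 + 5×4 + 1×1 + 2×2 + 2×5 = 39 → [35, 41, 32, 29, 39]

Linear: [5, 27, 16, 21, 39, 30, 14, 16, 8], Circular: [35, 41, 32, 29, 39]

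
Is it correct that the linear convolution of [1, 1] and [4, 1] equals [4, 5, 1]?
Recompute linear convolution of [1, 1] and [4, 1]: y[0] = 1×4 = 4; y[1] = 1×1 + 1×4 = 5; y[2] = 1×1 = 1 → [4, 5, 1]. Given [4, 5, 1] matches, so answer: Yes

Yes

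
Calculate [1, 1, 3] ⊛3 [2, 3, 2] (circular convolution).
Use y[k] = Σ_j x[j]·h[(k-j) mod 3]. y[0] = 1×2 + 1×2 + 3×3 = 13; y[1] = 1×3 + 1×2 + 3×2 = 11; y[2] = 1×2 + 1×3 + 3×2 = 11. Result: [13, 11, 11]

[13, 11, 11]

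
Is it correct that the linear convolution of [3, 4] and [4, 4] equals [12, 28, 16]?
Recompute linear convolution of [3, 4] and [4, 4]: y[0] = 3×4 = 12; y[1] = 3×4 + 4×4 = 28; y[2] = 4×4 = 16 → [12, 28, 16]. Given [12, 28, 16] matches, so answer: Yes

Yes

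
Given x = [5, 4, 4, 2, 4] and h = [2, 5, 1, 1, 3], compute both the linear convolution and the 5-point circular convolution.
Linear: y_lin[0] = 5×2 = 10; y_lin[1] = 5×5 + 4×2 = 33; y_lin[2] = 5×1 + 4×5 + 4×2 = 33; y_lin[3] = 5×1 + 4×1 + 4×5 + 2×2 = 33; y_lin[4] = 5×3 + 4×1 + 4×1 + 2×5 + 4×2 = 41; y_lin[5] = 4×3 + 4×1 + 2×1 + 4×5 = 38; y_lin[6] = 4×3 + 2×1 + 4×1 = 18; y_lin[7] = 2×3 + 4×1 = 10; y_lin[8] = 4×3 = 12 → [10, 33, 33, 33, 41, 38, 18, 10, 12]. Circular (length 5): y[0] = 5×2 + 4×3 + 4×1 + 2×1 + 4×5 = 48; y[1] = 5×5 + 4×2 + 4×3 + 2×1 + 4×1 = 51; y[2] = 5×1 + 4×5 + 4×2 + 2×3 + 4×1 = 43; y[3] = 5×1 + 4×1 + 4×5 + 2×2 + 4×3 = 45; y[4] = 5×3 + 4×1 + 4×1 + 2×5 + 4×2 = 41 → [48, 51, 43, 45, 41]

Linear: [10, 33, 33, 33, 41, 38, 18, 10, 12], Circular: [48, 51, 43, 45, 41]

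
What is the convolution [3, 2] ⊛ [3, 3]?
y[0] = 3×3 = 9; y[1] = 3×3 + 2×3 = 15; y[2] = 2×3 = 6

[9, 15, 6]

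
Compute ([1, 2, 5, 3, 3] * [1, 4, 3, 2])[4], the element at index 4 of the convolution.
Use y[k] = Σ_i a[i]·b[k-i] at k=4. y[4] = 2×2 + 5×3 + 3×4 + 3×1 = 34

34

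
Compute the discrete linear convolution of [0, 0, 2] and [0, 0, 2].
y[0] = 0×0 = 0; y[1] = 0×0 + 0×0 = 0; y[2] = 0×2 + 0×0 + 2×0 = 0; y[3] = 0×2 + 2×0 = 0; y[4] = 2×2 = 4

[0, 0, 0, 0, 4]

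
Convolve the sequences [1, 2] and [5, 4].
y[0] = 1×5 = 5; y[1] = 1×4 + 2×5 = 14; y[2] = 2×4 = 8

[5, 14, 8]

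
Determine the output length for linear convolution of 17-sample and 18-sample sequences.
Linear/full convolution length: m + n - 1 = 17 + 18 - 1 = 34

34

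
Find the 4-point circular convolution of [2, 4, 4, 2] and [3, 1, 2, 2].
Use y[k] = Σ_j f[j]·g[(k-j) mod 4]. y[0] = 2×3 + 4×2 + 4×2 + 2×1 = 24; y[1] = 2×1 + 4×3 + 4×2 + 2×2 = 26; y[2] = 2×2 + 4×1 + 4×3 + 2×2 = 24; y[3] = 2×2 + 4×2 + 4×1 + 2×3 = 22. Result: [24, 26, 24, 22]

[24, 26, 24, 22]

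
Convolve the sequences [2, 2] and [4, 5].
y[0] = 2×4 = 8; y[1] = 2×5 + 2×4 = 18; y[2] = 2×5 = 10

[8, 18, 10]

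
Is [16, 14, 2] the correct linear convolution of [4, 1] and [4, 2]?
Recompute linear convolution of [4, 1] and [4, 2]: y[0] = 4×4 = 16; y[1] = 4×2 + 1×4 = 12; y[2] = 1×2 = 2 → [16, 12, 2]. Compare to given [16, 14, 2]: they differ at index 1: given 14, correct 12, so answer: No

No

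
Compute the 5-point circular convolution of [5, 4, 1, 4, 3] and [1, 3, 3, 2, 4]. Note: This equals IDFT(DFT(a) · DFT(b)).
Either evaluate y[k] = Σ_j a[j]·b[(k-j) mod 5] directly, or use IDFT(DFT(a) · DFT(b)). y[0] = 5×1 + 4×4 + 1×2 + 4×3 + 3×3 = 44; y[1] = 5×3 + 4×1 + 1×4 + 4×2 + 3×3 = 40; y[2] = 5×3 + 4×3 + 1×1 + 4×4 + 3×2 = 50; y[3] = 5×2 + 4×3 + 1×3 + 4×1 + 3×4 = 41; y[4] = 5×4 + 4×2 + 1×3 + 4×3 + 3×1 = 46. Result: [44, 40, 50, 41, 46]

[44, 40, 50, 41, 46]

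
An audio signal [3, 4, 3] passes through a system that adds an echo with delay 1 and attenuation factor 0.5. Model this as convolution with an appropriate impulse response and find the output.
Direct-path + delayed-attenuated-path model → impulse response h = [1, 0.5] (1 at lag 0, 0.5 at lag 1). Output y[n] = x[n] + 0.5·x[n - 1] (with x[n] = 0 outside 0..2): y[0] = 3 + 0.5×0 = 3; y[1] = 4 + 0.5×3 = 5.5; y[2] = 3 + 0.5×4 = 5.0; y[3] = 0 + 0.5×3 = 1.5. So y = [3, 5.5, 5.0, 1.5]

[3, 5.5, 5.0, 1.5]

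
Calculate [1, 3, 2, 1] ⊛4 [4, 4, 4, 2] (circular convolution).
Use y[k] = Σ_j s[j]·t[(k-j) mod 4]. y[0] = 1×4 + 3×2 + 2×4 + 1×4 = 22; y[1] = 1×4 + 3×4 + 2×2 + 1×4 = 24; y[2] = 1×4 + 3×4 + 2×4 + 1×2 = 26; y[3] = 1×2 + 3×4 + 2×4 + 1×4 = 26. Result: [22, 24, 26, 26]

[22, 24, 26, 26]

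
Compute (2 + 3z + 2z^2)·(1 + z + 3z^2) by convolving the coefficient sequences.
Ascending coefficients: a = [2, 3, 2], b = [1, 1, 3]. c[0] = 2×1 = 2; c[1] = 2×1 + 3×1 = 5; c[2] = 2×3 + 3×1 + 2×1 = 11; c[3] = 3×3 + 2×1 = 11; c[4] = 2×3 = 6. Result coefficients: [2, 5, 11, 11, 6] → 2 + 5z + 11z^2 + 11z^3 + 6z^4

2 + 5z + 11z^2 + 11z^3 + 6z^4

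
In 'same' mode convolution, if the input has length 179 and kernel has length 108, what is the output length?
'Same' mode returns an output with the same length as the input: 179

179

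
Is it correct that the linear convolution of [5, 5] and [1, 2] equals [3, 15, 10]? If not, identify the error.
Recompute linear convolution of [5, 5] and [1, 2]: y[0] = 5×1 = 5; y[1] = 5×2 + 5×1 = 15; y[2] = 5×2 = 10 → [5, 15, 10]. Compare to given [3, 15, 10]: they differ at index 0: given 3, correct 5, so answer: No

No. Error at index 0: given 3, correct 5.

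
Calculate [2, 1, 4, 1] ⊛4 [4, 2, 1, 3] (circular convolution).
Use y[k] = Σ_j s[j]·t[(k-j) mod 4]. y[0] = 2×4 + 1×3 + 4×1 + 1×2 = 17; y[1] = 2×2 + 1×4 + 4×3 + 1×1 = 21; y[2] = 2×1 + 1×2 + 4×4 + 1×3 = 23; y[3] = 2×3 + 1×1 + 4×2 + 1×4 = 19. Result: [17, 21, 23, 19]

[17, 21, 23, 19]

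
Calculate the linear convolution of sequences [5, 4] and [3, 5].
y[0] = 5×3 = 15; y[1] = 5×5 + 4×3 = 37; y[2] = 4×5 = 20

[15, 37, 20]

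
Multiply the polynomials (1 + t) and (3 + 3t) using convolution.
Ascending coefficients: a = [1, 1], b = [3, 3]. c[0] = 1×3 = 3; c[1] = 1×3 + 1×3 = 6; c[2] = 1×3 = 3. Result coefficients: [3, 6, 3] → 3 + 6t + 3t^2

3 + 6t + 3t^2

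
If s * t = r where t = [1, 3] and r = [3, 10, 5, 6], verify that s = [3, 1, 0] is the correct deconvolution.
Forward-compute [3, 1, 0] * [1, 3]: r[0] = 3×1 = 3; r[1] = 3×3 + 1×1 = 10; r[2] = 1×3 + 0×1 = 3; r[3] = 0×3 = 0 → [3, 10, 3, 0]. Does not match given r = [3, 10, 5, 6].

Not verified. [3, 1, 0] * [1, 3] = [3, 10, 3, 0], which differs from [3, 10, 5, 6] at index 2.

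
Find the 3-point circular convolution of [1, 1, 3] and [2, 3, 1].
Use y[k] = Σ_j f[j]·g[(k-j) mod 3]. y[0] = 1×2 + 1×1 + 3×3 = 12; y[1] = 1×3 + 1×2 + 3×1 = 8; y[2] = 1×1 + 1×3 + 3×2 = 10. Result: [12, 8, 10]

[12, 8, 10]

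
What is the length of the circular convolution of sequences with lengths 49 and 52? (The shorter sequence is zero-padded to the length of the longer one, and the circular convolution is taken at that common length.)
Circular convolution (zero-padding the shorter input) has length max(m, n) = max(49, 52) = 52

52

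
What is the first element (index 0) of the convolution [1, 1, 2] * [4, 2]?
Use y[k] = Σ_i a[i]·b[k-i] at k=0. y[0] = 1×4 = 4

4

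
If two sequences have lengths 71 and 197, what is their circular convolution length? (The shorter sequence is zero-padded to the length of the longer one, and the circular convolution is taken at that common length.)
Circular convolution (zero-padding the shorter input) has length max(m, n) = max(71, 197) = 197

197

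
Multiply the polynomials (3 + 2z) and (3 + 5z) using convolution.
Ascending coefficients: a = [3, 2], b = [3, 5]. c[0] = 3×3 = 9; c[1] = 3×5 + 2×3 = 21; c[2] = 2×5 = 10. Result coefficients: [9, 21, 10] → 9 + 21z + 10z^2

9 + 21z + 10z^2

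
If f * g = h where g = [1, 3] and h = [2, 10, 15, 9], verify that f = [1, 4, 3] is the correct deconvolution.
Forward-compute [1, 4, 3] * [1, 3]: h[0] = 1×1 = 1; h[1] = 1×3 + 4×1 = 7; h[2] = 4×3 + 3×1 = 15; h[3] = 3×3 = 9 → [1, 7, 15, 9]. Does not match given h = [2, 10, 15, 9].

Not verified. [1, 4, 3] * [1, 3] = [1, 7, 15, 9], which differs from [2, 10, 15, 9] at index 0.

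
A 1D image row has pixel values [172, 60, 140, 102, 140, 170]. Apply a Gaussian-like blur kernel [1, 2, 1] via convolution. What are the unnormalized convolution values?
Convolve image row [172, 60, 140, 102, 140, 170] with kernel [1, 2, 1]: y[0] = 172×1 = 172; y[1] = 172×2 + 60×1 = 404; y[2] = 172×1 + 60×2 + 140×1 = 432; y[3] = 60×1 + 140×2 + 102×1 = 442; y[4] = 140×1 + 102×2 + 140×1 = 484; y[5] = 102×1 + 140×2 + 170×1 = 552; y[6] = 140×1 + 170×2 = 480; y[7] = 170×1 = 170 → [172, 404, 432, 442, 484, 552, 480, 170]. Normalization factor = sum(kernel) = 4.

[172, 404, 432, 442, 484, 552, 480, 170]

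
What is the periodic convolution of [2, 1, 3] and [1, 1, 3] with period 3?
Use y[k] = Σ_j x[j]·h[(k-j) mod 3]. y[0] = 2×1 + 1×3 + 3×1 = 8; y[1] = 2×1 + 1×1 + 3×3 = 12; y[2] = 2×3 + 1×1 + 3×1 = 10. Result: [8, 12, 10]

[8, 12, 10]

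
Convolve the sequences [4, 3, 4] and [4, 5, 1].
y[0] = 4×4 = 16; y[1] = 4×5 + 3×4 = 32; y[2] = 4×1 + 3×5 + 4×4 = 35; y[3] = 3×1 + 4×5 = 23; y[4] = 4×1 = 4

[16, 32, 35, 23, 4]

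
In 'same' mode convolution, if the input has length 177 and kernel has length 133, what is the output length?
'Same' mode returns an output with the same length as the input: 177

177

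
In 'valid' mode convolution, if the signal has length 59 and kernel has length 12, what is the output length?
'Valid' mode counts only positions where the kernel fully overlaps the signal: m - n + 1 = 59 - 12 + 1 = 48

48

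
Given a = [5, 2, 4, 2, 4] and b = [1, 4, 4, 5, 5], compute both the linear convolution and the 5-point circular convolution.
Linear: y_lin[0] = 5×1 = 5; y_lin[1] = 5×4 + 2×1 = 22; y_lin[2] = 5×4 + 2×4 + 4×1 = 32; y_lin[3] = 5×5 + 2×4 + 4×4 + 2×1 = 51; y_lin[4] = 5×5 + 2×5 + 4×4 + 2×4 + 4×1 = 63; y_lin[5] = 2×5 + 4×5 + 2×4 + 4×4 = 54; y_lin[6] = 4×5 + 2×5 + 4×4 = 46; y_lin[7] = 2×5 + 4×5 = 30; y_lin[8] = 4×5 = 20 → [5, 22, 32, 51, 63, 54, 46, 30, 20]. Circular (length 5): y[0] = 5×1 + 2×5 + 4×5 + 2×4 + 4×4 = 59; y[1] = 5×4 + 2×1 + 4×5 + 2×5 + 4×4 = 68; y[2] = 5×4 + 2×4 + 4×1 + 2×5 + 4×5 = 62; y[3] = 5×5 + 2×4 + 4×4 + 2×1 + 4×5 = 71; y[4] = 5×5 + 2×5 + 4×4 + 2×4 + 4×1 = 63 → [59, 68, 62, 71, 63]

Linear: [5, 22, 32, 51, 63, 54, 46, 30, 20], Circular: [59, 68, 62, 71, 63]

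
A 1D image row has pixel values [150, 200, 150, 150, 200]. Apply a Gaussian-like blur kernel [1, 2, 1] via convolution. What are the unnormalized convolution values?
Convolve image row [150, 200, 150, 150, 200] with kernel [1, 2, 1]: y[0] = 150×1 = 150; y[1] = 150×2 + 200×1 = 500; y[2] = 150×1 + 200×2 + 150×1 = 700; y[3] = 200×1 + 150×2 + 150×1 = 650; y[4] = 150×1 + 150×2 + 200×1 = 650; y[5] = 150×1 + 200×2 = 550; y[6] = 200×1 = 200 → [150, 500, 700, 650, 650, 550, 200]. Normalization factor = sum(kernel) = 4.

[150, 500, 700, 650, 650, 550, 200]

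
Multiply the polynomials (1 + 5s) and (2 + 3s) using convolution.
Ascending coefficients: a = [1, 5], b = [2, 3]. c[0] = 1×2 = 2; c[1] = 1×3 + 5×2 = 13; c[2] = 5×3 = 15. Result coefficients: [2, 13, 15] → 2 + 13s + 15s^2

2 + 13s + 15s^2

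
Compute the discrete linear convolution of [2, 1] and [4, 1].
y[0] = 2×4 = 8; y[1] = 2×1 + 1×4 = 6; y[2] = 1×1 = 1

[8, 6, 1]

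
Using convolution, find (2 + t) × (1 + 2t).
Ascending coefficients: a = [2, 1], b = [1, 2]. c[0] = 2×1 = 2; c[1] = 2×2 + 1×1 = 5; c[2] = 1×2 = 2. Result coefficients: [2, 5, 2] → 2 + 5t + 2t^2

2 + 5t + 2t^2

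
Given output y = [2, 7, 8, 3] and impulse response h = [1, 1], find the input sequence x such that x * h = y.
Deconvolve y=[2, 7, 8, 3] by h=[1, 1]. Since h[0]=1, solve forward: x[0] = y[0] / 1 = 2; x[1] = (y[1] - 2×1) / 1 = 5; x[2] = (y[2] - 5×1) / 1 = 3. So x = [2, 5, 3]. Check by forward convolution: y[0] = 2×1 = 2; y[1] = 2×1 + 5×1 = 7; y[2] = 5×1 + 3×1 = 8; y[3] = 3×1 = 3

[2, 5, 3]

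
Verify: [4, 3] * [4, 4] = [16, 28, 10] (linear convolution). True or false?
Recompute linear convolution of [4, 3] and [4, 4]: y[0] = 4×4 = 16; y[1] = 4×4 + 3×4 = 28; y[2] = 3×4 = 12 → [16, 28, 12]. Compare to given [16, 28, 10]: they differ at index 2: given 10, correct 12, so answer: No

No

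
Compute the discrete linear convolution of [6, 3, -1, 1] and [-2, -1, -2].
y[0] = 6×-2 = -12; y[1] = 6×-1 + 3×-2 = -12; y[2] = 6×-2 + 3×-1 + -1×-2 = -13; y[3] = 3×-2 + -1×-1 + 1×-2 = -7; y[4] = -1×-2 + 1×-1 = 1; y[5] = 1×-2 = -2

[-12, -12, -13, -7, 1, -2]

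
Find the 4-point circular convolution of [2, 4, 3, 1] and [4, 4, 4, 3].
Use y[k] = Σ_j f[j]·g[(k-j) mod 4]. y[0] = 2×4 + 4×3 + 3×4 + 1×4 = 36; y[1] = 2×4 + 4×4 + 3×3 + 1×4 = 37; y[2] = 2×4 + 4×4 + 3×4 + 1×3 = 39; y[3] = 2×3 + 4×4 + 3×4 + 1×4 = 38. Result: [36, 37, 39, 38]

[36, 37, 39, 38]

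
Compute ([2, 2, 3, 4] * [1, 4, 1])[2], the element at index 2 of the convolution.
Use y[k] = Σ_i a[i]·b[k-i] at k=2. y[2] = 2×1 + 2×4 + 3×1 = 13

13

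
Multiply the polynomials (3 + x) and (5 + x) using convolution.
Ascending coefficients: a = [3, 1], b = [5, 1]. c[0] = 3×5 = 15; c[1] = 3×1 + 1×5 = 8; c[2] = 1×1 = 1. Result coefficients: [15, 8, 1] → 15 + 8x + x^2

15 + 8x + x^2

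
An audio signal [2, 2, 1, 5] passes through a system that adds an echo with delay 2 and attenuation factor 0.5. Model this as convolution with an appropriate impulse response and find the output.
Direct-path + delayed-attenuated-path model → impulse response h = [1, 0, 0.5] (1 at lag 0, 0.5 at lag 2). Output y[n] = x[n] + 0.5·x[n - 2] (with x[n] = 0 outside 0..3): y[0] = 2 + 0.5×0 = 2; y[1] = 2 + 0.5×0 = 2; y[2] = 1 + 0.5×2 = 2.0; y[3] = 5 + 0.5×2 = 6.0; y[4] = 0 + 0.5×1 = 0.5; y[5] = 0 + 0.5×5 = 2.5. So y = [2, 2, 2.0, 6.0, 0.5, 2.5]

[2, 2, 2.0, 6.0, 0.5, 2.5]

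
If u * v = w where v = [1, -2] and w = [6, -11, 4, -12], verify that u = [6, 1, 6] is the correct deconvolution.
Forward-compute [6, 1, 6] * [1, -2]: w[0] = 6×1 = 6; w[1] = 6×-2 + 1×1 = -11; w[2] = 1×-2 + 6×1 = 4; w[3] = 6×-2 = -12 → [6, -11, 4, -12]. Matches given w = [6, -11, 4, -12], so verified.

Verified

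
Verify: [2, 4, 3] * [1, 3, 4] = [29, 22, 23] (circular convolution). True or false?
Recompute circular convolution of [2, 4, 3] and [1, 3, 4]: y[0] = 2×1 + 4×4 + 3×3 = 27; y[1] = 2×3 + 4×1 + 3×4 = 22; y[2] = 2×4 + 4×3 + 3×1 = 23 → [27, 22, 23]. Compare to given [29, 22, 23]: they differ at index 0: given 29, correct 27, so answer: No

No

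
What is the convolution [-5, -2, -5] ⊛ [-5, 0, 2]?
y[0] = -5×-5 = 25; y[1] = -5×0 + -2×-5 = 10; y[2] = -5×2 + -2×0 + -5×-5 = 15; y[3] = -2×2 + -5×0 = -4; y[4] = -5×2 = -10

[25, 10, 15, -4, -10]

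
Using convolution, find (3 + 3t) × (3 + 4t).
Ascending coefficients: a = [3, 3], b = [3, 4]. c[0] = 3×3 = 9; c[1] = 3×4 + 3×3 = 21; c[2] = 3×4 = 12. Result coefficients: [9, 21, 12] → 9 + 21t + 12t^2

9 + 21t + 12t^2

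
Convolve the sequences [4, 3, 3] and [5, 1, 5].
y[0] = 4×5 = 20; y[1] = 4×1 + 3×5 = 19; y[2] = 4×5 + 3×1 + 3×5 = 38; y[3] = 3×5 + 3×1 = 18; y[4] = 3×5 = 15

[20, 19, 38, 18, 15]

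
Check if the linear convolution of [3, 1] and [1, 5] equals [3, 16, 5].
Recompute linear convolution of [3, 1] and [1, 5]: y[0] = 3×1 = 3; y[1] = 3×5 + 1×1 = 16; y[2] = 1×5 = 5 → [3, 16, 5]. Given [3, 16, 5] matches, so answer: Yes

Yes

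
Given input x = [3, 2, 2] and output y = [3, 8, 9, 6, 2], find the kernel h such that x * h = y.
Output length 5 = len(x) + len(h) - 1 ⇒ len(h) = 3. Solve h forward using h[k] = (y[k] - Σ_{i≥1} x[i]·h[k-i]) / x[0]: h[0] = y[0] / x[0] = 3 / 3 = 1; h[1] = (y[1] - 2×1) / x[0] = (8 - 2×1) / 3 = 2; h[2] = (y[2] - 2×2 - 2×1) / x[0] = (9 - 2×2 - 2×1) / 3 = 1. So h = [1, 2, 1]. Forward-check [3, 2, 2] * [1, 2, 1]: y[0] = 3×1 = 3; y[1] = 3×2 + 2×1 = 8; y[2] = 3×1 + 2×2 + 2×1 = 9; y[3] = 2×1 + 2×2 = 6; y[4] = 2×1 = 2 → [3, 8, 9, 6, 2] ✓

[1, 2, 1]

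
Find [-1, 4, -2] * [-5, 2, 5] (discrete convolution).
y[0] = -1×-5 = 5; y[1] = -1×2 + 4×-5 = -22; y[2] = -1×5 + 4×2 + -2×-5 = 13; y[3] = 4×5 + -2×2 = 16; y[4] = -2×5 = -10

[5, -22, 13, 16, -10]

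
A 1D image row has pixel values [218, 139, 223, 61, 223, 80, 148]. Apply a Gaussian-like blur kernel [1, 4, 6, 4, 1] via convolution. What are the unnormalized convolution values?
Convolve image row [218, 139, 223, 61, 223, 80, 148] with kernel [1, 4, 6, 4, 1]: y[0] = 218×1 = 218; y[1] = 218×4 + 139×1 = 1011; y[2] = 218×6 + 139×4 + 223×1 = 2087; y[3] = 218×4 + 139×6 + 223×4 + 61×1 = 2659; y[4] = 218×1 + 139×4 + 223×6 + 61×4 + 223×1 = 2579; y[5] = 139×1 + 223×4 + 61×6 + 223×4 + 80×1 = 2369; y[6] = 223×1 + 61×4 + 223×6 + 80×4 + 148×1 = 2273; y[7] = 61×1 + 223×4 + 80×6 + 148×4 = 2025; y[8] = 223×1 + 80×4 + 148×6 = 1431; y[9] = 80×1 + 148×4 = 672; y[10] = 148×1 = 148 → [218, 1011, 2087, 2659, 2579, 2369, 2273, 2025, 1431, 672, 148]. Normalization factor = sum(kernel) = 16.

[218, 1011, 2087, 2659, 2579, 2369, 2273, 2025, 1431, 672, 148]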